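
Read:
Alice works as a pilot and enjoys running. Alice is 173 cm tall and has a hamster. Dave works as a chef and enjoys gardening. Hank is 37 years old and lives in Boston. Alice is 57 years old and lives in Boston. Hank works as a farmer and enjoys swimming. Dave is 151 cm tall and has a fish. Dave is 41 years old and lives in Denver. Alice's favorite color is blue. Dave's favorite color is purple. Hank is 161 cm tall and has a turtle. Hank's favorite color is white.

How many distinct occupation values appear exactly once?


Unique occupation values: 3

3


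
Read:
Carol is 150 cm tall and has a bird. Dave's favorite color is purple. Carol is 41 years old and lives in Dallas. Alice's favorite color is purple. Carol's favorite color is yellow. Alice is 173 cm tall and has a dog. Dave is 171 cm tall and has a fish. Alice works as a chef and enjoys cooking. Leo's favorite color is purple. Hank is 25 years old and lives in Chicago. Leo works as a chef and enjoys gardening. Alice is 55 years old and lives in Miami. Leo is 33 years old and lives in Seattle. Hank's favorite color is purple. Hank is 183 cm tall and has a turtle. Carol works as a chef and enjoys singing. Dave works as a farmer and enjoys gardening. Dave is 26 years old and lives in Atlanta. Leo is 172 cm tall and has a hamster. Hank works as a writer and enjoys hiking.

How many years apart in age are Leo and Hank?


33 vs 25, diff = 8

8


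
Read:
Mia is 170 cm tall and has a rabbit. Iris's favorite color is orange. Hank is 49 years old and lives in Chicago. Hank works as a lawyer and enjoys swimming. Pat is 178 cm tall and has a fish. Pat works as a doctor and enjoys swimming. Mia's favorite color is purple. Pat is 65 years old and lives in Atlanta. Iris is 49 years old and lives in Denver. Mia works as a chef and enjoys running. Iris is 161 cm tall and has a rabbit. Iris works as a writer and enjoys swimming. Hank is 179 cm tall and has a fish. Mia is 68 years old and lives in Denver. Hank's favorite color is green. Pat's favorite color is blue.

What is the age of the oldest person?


Oldest: Mia at 68

68


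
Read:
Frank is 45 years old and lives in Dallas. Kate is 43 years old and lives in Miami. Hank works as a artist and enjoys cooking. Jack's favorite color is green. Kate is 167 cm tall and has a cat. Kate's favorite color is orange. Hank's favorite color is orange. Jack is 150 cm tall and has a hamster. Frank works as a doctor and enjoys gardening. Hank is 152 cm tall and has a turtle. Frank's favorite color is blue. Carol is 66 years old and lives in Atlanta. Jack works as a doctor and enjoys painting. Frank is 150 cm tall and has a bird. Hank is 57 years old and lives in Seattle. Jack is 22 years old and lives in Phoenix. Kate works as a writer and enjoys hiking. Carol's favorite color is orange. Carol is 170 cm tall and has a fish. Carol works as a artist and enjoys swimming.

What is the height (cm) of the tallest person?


Tallest: Carol at 170 cm

170


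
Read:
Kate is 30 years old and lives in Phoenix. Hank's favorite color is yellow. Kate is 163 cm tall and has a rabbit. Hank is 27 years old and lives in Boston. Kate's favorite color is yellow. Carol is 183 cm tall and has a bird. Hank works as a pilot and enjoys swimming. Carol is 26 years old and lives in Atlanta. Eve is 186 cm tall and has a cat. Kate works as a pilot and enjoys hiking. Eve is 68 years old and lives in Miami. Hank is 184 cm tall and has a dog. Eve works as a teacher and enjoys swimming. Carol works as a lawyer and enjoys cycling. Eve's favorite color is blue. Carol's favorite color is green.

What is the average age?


Sum=151, n=4, avg=37.75

37.75


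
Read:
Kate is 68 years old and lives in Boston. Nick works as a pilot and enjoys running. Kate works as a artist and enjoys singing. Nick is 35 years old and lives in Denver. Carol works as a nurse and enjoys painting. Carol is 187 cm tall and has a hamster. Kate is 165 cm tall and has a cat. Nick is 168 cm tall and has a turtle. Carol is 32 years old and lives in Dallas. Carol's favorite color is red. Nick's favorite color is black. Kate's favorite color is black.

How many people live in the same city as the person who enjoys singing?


Person with hobby singing is Kate, city Boston. Count = 1

1


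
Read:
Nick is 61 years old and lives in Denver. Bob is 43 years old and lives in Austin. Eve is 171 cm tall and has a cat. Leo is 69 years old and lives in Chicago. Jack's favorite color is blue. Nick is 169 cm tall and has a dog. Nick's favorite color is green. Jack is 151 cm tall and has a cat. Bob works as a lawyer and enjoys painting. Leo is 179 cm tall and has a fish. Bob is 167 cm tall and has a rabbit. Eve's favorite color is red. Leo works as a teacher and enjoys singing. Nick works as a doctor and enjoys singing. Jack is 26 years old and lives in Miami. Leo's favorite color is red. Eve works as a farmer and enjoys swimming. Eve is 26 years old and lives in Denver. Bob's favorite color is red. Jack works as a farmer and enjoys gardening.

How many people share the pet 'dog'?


Count: 1

1


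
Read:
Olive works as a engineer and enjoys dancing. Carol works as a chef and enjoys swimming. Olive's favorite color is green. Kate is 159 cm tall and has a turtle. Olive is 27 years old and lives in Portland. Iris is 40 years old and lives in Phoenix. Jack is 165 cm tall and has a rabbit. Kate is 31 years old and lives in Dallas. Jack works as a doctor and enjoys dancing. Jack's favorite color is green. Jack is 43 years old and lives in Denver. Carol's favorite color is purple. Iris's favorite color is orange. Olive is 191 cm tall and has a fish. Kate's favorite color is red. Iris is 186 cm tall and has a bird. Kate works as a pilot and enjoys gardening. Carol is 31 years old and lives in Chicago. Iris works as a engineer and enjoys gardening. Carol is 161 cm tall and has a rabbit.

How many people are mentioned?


People: Jack, Olive, Iris, Carol, Kate. Count = 5

5


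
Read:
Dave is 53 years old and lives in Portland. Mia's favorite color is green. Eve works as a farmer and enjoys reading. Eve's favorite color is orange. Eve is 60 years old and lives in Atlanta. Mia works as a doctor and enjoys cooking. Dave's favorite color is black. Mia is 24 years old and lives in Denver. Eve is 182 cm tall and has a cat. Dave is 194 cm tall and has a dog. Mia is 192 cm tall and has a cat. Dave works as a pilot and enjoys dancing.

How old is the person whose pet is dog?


Person with pet=dog is Dave, age 53

53


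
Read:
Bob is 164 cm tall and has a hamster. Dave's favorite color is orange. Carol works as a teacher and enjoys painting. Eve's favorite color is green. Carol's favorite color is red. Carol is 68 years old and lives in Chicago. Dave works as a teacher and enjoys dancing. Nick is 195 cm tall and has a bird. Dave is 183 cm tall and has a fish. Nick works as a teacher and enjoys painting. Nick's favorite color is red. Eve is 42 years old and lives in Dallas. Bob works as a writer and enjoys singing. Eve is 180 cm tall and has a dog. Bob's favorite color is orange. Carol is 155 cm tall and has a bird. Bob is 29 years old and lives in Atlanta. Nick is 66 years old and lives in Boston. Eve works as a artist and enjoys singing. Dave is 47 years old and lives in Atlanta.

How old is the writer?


The writer is Bob, age 29

29


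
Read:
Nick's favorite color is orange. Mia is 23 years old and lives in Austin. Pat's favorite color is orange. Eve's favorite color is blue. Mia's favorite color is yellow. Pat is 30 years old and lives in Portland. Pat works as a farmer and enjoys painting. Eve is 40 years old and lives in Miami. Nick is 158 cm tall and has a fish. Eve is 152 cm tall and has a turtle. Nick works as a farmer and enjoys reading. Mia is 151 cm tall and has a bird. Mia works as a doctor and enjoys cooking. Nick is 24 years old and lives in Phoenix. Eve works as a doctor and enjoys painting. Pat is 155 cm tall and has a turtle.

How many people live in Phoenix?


Count in Phoenix: 1

1


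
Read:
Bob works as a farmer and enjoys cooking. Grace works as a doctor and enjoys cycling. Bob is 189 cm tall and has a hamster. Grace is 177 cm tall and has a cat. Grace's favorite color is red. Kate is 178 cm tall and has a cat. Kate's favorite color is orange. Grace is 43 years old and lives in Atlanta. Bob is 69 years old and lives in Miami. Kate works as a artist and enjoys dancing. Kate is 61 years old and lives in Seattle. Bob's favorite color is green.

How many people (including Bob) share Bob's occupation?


Bob is a farmer. Count = 1

1


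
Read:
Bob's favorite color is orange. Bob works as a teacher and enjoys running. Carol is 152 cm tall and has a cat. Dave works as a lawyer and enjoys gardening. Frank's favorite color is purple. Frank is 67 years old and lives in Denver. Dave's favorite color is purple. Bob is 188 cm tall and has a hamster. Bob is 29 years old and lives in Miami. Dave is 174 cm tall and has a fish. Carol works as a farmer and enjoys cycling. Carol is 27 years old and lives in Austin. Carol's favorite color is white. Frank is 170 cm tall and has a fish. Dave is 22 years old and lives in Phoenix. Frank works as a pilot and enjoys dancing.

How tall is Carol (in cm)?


Carol is 152 cm tall

152


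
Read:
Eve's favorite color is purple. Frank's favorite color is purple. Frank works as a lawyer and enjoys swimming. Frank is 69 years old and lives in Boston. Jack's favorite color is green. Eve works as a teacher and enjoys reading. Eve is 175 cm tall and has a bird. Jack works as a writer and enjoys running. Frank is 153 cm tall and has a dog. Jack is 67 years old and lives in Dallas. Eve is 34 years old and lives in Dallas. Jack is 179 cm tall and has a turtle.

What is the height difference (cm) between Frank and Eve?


|153 - 175| = 22

22


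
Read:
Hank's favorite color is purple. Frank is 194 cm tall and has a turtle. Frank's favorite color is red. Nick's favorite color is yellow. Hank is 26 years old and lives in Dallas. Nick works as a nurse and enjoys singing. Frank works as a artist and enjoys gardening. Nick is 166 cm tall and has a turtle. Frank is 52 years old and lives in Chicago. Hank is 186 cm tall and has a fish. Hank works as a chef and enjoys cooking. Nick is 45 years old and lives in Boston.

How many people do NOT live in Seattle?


Not in Seattle: 3

3


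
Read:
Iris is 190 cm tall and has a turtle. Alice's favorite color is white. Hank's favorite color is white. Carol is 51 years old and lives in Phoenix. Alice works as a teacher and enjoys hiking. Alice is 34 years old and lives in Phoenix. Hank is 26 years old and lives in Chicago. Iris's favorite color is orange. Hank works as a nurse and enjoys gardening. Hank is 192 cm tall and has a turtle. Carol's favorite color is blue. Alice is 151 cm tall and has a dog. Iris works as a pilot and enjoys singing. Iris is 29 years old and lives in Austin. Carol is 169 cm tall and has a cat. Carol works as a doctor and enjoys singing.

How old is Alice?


Alice is 34 years old

34


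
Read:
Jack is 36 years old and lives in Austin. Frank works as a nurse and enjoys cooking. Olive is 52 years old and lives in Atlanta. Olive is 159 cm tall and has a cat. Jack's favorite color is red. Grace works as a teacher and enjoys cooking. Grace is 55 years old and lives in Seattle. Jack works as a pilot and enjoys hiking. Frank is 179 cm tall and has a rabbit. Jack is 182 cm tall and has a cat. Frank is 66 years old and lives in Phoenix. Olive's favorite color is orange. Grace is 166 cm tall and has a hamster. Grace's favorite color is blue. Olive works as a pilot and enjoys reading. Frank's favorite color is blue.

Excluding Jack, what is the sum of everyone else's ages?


Sum (excluding Jack): 173

173


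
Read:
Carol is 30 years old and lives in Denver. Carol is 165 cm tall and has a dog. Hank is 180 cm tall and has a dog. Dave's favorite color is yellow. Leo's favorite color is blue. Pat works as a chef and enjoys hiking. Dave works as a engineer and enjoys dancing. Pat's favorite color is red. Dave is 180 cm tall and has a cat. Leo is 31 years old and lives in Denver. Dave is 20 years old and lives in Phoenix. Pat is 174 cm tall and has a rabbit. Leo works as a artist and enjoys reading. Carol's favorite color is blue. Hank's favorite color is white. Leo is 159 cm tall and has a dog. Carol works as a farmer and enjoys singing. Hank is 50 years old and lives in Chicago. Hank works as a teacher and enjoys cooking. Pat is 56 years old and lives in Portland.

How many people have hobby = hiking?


Count: 1

1


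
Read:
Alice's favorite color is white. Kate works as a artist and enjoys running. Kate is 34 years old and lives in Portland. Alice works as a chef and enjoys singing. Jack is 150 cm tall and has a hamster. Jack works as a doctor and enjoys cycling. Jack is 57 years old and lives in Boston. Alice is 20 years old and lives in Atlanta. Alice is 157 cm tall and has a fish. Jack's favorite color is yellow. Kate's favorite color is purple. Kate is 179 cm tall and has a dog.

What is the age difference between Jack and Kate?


|57 - 34| = 23

23


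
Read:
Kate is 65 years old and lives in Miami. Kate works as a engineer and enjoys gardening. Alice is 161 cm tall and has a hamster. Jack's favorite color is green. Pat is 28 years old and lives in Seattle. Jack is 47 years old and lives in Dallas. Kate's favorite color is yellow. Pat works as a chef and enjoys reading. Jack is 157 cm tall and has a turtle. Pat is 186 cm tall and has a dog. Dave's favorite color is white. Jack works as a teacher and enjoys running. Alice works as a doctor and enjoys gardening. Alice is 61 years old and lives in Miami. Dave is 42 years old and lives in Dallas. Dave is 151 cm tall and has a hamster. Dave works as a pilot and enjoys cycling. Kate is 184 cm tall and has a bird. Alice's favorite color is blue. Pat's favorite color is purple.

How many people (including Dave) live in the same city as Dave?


Dave lives in Dallas. Count = 2

2


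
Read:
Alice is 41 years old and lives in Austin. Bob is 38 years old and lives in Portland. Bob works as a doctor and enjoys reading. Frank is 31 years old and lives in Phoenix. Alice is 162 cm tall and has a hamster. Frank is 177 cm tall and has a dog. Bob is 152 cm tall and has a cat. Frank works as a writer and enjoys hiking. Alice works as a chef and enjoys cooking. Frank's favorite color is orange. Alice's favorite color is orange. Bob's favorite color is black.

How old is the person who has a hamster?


Person with hamster is Alice, age 41

41


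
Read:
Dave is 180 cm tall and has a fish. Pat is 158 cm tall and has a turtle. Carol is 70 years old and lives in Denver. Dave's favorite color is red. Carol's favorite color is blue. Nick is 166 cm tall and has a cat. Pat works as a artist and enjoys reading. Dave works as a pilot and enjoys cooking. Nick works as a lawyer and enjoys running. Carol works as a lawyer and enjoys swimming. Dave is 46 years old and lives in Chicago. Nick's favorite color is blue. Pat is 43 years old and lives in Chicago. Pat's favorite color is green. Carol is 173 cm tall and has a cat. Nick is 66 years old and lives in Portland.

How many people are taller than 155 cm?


Taller than 155: 4

4


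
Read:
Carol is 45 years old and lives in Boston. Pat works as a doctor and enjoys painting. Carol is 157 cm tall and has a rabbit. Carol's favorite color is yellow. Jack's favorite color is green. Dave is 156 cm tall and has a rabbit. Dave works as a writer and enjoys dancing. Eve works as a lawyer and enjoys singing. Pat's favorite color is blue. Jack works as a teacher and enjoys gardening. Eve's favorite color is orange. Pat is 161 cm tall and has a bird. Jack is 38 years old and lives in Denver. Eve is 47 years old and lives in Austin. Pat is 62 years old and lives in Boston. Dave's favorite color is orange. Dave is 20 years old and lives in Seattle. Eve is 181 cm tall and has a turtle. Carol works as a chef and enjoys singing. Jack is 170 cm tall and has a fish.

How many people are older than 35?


Filter: 4

4


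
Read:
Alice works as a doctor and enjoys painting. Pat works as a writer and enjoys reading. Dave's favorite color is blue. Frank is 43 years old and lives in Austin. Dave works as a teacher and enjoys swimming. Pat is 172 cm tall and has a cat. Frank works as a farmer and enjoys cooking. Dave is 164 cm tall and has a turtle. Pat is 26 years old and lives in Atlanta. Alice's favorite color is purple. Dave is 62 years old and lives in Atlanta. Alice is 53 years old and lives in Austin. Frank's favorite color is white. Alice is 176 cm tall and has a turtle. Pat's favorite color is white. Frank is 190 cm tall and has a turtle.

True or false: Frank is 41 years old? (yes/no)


Frank is actually 43. no

no


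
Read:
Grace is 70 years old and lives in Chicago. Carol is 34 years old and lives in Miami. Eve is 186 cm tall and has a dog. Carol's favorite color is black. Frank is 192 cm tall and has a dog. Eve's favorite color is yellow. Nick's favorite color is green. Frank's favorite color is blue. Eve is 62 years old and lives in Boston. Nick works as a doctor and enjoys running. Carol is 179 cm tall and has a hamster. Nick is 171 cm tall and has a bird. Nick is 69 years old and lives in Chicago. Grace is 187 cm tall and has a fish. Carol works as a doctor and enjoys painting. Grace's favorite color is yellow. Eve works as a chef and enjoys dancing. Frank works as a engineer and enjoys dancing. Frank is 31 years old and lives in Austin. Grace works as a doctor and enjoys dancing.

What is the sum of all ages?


31+62+69+70+34 = 266

266


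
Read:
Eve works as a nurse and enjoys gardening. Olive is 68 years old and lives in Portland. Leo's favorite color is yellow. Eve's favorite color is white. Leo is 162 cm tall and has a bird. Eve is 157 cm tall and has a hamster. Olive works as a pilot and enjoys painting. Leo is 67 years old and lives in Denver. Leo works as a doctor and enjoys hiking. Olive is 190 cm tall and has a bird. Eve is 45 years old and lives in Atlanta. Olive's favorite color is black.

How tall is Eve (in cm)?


Eve is 157 cm tall

157


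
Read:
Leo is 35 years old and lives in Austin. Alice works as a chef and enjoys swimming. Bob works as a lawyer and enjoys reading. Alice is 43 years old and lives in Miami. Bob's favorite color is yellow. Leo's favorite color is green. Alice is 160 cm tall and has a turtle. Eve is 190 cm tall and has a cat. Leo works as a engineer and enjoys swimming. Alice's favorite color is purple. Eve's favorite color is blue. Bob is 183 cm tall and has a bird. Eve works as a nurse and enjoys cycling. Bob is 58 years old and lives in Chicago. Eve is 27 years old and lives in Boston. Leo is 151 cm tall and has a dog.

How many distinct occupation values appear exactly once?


Unique occupation values: 4

4


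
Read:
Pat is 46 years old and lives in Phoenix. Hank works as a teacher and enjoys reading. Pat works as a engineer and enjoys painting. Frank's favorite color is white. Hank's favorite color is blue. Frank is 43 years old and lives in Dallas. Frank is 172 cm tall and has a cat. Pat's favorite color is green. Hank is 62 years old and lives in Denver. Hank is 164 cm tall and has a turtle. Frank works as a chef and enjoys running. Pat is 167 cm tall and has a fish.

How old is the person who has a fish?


Person with fish is Pat, age 46

46


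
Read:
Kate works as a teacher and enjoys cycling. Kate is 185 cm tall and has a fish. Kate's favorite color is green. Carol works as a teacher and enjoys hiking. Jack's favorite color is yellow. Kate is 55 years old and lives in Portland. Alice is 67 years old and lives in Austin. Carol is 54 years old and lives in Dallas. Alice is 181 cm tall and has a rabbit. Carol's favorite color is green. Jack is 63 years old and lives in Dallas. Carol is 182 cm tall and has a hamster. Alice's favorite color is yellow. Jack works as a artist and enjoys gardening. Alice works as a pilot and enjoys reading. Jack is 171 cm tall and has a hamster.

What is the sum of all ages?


55+63+54+67 = 239

239


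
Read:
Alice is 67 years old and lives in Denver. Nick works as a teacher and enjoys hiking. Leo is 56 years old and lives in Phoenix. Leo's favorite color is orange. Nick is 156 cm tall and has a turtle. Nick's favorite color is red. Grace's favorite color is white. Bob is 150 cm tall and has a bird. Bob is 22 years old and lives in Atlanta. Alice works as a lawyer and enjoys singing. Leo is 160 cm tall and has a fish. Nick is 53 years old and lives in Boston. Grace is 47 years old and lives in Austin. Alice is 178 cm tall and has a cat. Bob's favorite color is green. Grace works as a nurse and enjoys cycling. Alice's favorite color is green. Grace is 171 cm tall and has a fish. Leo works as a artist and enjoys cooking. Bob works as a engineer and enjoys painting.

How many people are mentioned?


People: Bob, Nick, Grace, Alice, Leo. Count = 5

5


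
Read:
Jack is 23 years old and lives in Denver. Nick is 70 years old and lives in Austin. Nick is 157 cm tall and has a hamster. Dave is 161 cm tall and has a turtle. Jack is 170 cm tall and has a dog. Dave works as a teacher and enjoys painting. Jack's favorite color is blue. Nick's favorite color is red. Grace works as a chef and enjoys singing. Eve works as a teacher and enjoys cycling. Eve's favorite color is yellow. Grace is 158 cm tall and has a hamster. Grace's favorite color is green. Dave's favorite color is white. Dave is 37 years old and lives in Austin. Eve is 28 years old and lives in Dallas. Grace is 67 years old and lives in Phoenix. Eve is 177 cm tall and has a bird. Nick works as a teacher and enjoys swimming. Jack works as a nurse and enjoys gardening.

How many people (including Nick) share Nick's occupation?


Nick is a teacher. Count = 3

3


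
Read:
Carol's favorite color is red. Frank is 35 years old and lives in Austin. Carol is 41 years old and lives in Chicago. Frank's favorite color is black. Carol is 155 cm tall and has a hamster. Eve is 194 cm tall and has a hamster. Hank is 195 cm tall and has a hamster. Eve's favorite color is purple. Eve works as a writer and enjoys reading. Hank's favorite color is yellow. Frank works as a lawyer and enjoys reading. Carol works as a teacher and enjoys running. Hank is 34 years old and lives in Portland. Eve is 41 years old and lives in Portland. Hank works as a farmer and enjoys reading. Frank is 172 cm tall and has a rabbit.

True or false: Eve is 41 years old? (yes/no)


Eve is actually 41. yes

yes


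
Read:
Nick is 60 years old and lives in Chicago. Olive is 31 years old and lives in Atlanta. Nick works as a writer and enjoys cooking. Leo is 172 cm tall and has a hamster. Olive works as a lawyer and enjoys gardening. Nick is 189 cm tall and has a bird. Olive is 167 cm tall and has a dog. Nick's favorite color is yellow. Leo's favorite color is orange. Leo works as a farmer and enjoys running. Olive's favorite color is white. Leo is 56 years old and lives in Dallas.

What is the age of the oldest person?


Oldest: Nick at 60

60


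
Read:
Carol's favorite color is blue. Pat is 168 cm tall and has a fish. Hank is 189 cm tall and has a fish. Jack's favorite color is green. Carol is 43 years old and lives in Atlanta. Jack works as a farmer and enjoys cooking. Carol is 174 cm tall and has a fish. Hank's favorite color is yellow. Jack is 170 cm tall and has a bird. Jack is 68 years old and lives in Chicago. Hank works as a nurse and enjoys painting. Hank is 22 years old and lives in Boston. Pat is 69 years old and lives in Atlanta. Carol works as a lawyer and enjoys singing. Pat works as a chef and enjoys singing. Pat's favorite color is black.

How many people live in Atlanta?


Count in Atlanta: 2

2


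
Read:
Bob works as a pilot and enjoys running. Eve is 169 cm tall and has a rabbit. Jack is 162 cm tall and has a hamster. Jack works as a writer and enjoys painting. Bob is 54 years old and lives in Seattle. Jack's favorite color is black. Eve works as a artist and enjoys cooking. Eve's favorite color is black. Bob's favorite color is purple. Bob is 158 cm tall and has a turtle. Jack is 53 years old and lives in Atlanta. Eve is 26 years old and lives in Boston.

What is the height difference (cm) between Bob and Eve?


|158 - 169| = 11

11


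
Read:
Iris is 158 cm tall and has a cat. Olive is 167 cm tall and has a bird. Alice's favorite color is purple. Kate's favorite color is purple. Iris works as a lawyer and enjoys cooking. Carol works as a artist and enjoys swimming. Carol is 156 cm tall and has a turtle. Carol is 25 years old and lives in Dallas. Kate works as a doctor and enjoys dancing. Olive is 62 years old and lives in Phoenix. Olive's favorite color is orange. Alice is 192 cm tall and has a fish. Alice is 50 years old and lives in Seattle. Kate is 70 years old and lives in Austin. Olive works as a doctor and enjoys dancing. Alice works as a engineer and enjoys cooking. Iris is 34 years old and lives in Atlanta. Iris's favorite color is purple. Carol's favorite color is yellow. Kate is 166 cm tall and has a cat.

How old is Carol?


Carol is 25 years old

25


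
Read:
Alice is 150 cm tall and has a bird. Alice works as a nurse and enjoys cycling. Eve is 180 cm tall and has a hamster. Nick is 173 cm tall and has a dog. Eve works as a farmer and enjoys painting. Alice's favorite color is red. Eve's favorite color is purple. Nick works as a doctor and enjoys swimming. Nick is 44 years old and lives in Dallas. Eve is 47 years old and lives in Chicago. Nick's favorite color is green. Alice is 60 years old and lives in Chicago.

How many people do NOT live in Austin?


Not in Austin: 3

3


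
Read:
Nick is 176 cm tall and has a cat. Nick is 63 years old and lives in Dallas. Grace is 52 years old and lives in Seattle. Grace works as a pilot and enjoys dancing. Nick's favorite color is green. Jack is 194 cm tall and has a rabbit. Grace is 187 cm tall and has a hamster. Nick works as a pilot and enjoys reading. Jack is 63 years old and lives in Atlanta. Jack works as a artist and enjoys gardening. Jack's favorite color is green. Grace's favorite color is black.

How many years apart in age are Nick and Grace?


63 vs 52, diff = 11

11


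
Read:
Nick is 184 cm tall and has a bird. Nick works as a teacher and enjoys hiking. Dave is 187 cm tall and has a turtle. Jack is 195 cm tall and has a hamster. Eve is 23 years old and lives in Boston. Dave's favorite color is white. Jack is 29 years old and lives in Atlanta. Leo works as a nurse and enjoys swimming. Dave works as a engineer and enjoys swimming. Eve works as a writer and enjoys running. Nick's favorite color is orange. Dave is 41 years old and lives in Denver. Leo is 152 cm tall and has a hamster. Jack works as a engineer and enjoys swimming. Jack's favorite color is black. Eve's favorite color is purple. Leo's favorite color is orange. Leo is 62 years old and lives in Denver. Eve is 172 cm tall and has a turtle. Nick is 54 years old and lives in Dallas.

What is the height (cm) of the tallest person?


Tallest: Jack at 195 cm

195


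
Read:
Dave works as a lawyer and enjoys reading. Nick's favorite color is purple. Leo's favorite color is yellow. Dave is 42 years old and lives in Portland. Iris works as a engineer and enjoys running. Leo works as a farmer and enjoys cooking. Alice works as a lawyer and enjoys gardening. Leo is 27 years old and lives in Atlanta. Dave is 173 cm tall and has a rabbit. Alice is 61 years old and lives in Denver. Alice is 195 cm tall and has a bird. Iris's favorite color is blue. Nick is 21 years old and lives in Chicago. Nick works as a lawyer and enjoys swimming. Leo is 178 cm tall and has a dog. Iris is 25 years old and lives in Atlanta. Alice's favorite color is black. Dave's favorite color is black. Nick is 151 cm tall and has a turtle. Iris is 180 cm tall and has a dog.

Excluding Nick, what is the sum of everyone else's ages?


Sum (excluding Nick): 155

155


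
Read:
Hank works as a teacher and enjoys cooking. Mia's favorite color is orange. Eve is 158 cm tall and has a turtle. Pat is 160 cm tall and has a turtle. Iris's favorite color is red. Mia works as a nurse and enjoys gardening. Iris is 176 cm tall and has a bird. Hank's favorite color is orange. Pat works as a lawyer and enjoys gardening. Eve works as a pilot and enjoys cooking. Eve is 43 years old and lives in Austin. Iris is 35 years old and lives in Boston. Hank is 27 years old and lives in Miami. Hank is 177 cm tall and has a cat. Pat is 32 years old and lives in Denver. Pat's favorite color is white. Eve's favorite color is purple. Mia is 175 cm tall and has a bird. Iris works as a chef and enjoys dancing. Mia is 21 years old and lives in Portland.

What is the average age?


Sum=158, n=5, avg=31.6

31.6


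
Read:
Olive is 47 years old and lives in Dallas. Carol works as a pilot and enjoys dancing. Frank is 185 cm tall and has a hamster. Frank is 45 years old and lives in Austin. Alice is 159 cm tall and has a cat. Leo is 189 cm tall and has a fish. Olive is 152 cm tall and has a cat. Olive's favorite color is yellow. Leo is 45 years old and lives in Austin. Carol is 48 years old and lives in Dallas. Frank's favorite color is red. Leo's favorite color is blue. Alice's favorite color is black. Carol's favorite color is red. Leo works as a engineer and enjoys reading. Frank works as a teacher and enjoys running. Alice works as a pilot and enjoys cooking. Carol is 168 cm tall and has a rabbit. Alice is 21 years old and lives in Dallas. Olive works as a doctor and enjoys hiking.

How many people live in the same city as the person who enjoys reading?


Person with hobby reading is Leo, city Austin. Count = 2

2


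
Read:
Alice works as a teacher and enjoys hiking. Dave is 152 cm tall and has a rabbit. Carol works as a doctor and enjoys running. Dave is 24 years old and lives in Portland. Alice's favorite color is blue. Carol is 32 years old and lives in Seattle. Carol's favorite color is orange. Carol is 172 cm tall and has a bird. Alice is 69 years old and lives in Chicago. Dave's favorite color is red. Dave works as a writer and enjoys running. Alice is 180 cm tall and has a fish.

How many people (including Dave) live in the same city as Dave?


Dave lives in Portland. Count = 1

1


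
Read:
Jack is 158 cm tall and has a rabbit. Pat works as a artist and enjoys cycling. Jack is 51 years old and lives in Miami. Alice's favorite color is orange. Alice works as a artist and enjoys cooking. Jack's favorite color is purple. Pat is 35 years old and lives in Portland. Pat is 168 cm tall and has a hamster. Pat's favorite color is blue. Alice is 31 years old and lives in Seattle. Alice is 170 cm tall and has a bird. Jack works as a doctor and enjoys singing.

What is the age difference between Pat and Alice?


|35 - 31| = 4

4


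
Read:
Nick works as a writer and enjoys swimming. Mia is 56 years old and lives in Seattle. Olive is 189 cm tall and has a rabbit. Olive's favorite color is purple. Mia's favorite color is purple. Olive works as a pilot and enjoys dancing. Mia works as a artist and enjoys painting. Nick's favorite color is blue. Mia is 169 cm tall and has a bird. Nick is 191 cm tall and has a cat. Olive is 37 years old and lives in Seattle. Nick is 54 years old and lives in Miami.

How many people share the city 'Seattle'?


Count: 2

2


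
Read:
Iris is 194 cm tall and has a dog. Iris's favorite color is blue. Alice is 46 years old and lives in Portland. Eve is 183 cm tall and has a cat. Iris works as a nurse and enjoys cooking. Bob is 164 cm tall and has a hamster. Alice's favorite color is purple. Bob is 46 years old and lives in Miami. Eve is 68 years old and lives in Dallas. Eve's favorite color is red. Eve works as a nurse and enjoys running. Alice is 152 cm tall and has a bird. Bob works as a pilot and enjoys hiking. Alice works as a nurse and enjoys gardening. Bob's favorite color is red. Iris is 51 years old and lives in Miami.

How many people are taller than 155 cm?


Taller than 155: 3

3


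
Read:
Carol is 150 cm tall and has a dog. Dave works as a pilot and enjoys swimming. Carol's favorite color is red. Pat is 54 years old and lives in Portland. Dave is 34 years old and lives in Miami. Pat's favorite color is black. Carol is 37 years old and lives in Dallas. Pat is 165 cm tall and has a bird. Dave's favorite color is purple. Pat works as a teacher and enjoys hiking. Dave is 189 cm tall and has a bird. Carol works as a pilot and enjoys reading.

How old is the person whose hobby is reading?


Person with hobby=reading is Carol, age 37

37


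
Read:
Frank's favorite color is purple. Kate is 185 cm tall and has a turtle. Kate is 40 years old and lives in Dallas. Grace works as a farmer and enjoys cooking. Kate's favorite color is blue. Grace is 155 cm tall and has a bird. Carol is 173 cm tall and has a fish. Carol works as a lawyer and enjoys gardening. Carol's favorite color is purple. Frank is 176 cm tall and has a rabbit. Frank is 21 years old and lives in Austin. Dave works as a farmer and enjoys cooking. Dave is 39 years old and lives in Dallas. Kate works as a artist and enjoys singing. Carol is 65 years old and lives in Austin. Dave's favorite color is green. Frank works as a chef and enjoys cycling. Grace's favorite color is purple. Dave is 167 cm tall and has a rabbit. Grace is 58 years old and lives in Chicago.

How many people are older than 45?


Filter: 2

2


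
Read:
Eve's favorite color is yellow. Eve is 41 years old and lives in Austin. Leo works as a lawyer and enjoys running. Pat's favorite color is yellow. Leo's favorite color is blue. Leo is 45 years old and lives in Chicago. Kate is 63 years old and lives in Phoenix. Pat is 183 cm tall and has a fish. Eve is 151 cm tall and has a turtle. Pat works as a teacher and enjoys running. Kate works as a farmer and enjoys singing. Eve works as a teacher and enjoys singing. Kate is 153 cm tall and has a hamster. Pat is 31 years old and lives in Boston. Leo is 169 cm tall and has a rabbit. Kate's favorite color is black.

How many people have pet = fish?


Count: 1

1


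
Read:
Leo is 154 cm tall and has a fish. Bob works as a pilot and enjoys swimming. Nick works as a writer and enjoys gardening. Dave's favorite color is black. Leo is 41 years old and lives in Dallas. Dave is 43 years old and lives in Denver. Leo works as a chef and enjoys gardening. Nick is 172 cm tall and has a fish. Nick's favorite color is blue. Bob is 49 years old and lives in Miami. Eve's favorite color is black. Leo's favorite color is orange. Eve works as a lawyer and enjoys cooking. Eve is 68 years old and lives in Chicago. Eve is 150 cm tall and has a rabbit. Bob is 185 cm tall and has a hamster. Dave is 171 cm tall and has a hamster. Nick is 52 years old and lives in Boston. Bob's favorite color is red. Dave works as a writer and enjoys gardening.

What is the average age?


Sum=253, n=5, avg=50.6

50.6


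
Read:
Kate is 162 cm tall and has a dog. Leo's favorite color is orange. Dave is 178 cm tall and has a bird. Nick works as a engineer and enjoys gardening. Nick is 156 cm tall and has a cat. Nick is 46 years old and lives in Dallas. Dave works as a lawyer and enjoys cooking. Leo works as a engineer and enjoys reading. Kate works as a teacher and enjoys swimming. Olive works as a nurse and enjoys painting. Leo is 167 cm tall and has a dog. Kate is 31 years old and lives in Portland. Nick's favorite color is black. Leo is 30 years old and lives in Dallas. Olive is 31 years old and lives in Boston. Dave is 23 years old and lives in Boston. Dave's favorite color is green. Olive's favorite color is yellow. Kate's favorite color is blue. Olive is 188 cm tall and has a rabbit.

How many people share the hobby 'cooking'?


Count: 1

1


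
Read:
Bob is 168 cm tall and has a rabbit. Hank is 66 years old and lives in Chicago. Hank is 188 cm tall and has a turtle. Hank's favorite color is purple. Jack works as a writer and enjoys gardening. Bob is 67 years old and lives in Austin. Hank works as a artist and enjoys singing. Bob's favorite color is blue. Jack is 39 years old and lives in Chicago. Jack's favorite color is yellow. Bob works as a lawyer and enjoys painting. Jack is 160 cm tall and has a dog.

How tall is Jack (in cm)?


Jack is 160 cm tall

160


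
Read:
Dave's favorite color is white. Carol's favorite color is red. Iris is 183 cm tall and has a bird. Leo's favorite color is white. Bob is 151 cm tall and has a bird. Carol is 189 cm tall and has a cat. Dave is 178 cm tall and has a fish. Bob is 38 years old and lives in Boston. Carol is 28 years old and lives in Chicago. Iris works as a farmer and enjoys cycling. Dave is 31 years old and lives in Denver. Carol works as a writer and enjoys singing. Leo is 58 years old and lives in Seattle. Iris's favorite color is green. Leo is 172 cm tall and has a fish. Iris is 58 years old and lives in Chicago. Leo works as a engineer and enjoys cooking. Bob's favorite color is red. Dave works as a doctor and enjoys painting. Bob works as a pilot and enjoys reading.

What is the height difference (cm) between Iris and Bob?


|183 - 151| = 32

32


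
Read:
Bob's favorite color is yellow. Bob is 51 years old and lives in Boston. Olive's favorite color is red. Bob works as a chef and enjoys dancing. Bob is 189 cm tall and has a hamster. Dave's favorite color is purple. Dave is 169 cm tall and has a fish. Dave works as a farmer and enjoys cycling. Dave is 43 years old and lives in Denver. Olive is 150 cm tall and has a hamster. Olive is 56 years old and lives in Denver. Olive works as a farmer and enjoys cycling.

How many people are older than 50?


Filter: 2

2


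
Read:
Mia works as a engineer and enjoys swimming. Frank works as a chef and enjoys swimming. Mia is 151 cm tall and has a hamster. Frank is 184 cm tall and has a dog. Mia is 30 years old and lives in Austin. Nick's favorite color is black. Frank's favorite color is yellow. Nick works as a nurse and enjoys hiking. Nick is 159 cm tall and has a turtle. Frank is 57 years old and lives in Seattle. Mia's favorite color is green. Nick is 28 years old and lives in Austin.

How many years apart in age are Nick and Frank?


28 vs 57, diff = 29

29


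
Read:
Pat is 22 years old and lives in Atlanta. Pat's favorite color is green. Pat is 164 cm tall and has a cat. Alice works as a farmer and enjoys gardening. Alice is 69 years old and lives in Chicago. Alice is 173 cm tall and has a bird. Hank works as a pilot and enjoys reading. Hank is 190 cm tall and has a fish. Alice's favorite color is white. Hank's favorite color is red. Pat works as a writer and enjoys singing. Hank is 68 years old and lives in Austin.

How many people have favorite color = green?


Count: 1

1


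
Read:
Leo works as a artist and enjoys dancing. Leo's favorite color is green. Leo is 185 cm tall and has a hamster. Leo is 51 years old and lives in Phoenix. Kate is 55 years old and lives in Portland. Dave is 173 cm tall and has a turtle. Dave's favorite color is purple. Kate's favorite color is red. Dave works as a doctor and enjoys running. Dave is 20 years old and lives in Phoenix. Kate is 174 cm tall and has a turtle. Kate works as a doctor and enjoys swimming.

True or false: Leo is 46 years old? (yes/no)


Leo is actually 51. no

no


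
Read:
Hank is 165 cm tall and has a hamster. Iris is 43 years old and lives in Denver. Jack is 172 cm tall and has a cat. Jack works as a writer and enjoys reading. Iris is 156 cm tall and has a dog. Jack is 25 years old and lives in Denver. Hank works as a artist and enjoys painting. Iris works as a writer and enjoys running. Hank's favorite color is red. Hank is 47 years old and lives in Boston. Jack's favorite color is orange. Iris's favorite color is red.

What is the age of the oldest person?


Oldest: Hank at 47

47


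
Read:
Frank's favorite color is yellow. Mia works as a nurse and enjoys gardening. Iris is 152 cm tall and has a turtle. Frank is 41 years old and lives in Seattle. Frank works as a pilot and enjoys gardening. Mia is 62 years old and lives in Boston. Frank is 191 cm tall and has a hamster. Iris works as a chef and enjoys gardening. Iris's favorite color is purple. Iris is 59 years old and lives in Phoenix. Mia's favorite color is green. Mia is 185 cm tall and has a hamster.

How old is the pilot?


The pilot is Frank, age 41

41
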